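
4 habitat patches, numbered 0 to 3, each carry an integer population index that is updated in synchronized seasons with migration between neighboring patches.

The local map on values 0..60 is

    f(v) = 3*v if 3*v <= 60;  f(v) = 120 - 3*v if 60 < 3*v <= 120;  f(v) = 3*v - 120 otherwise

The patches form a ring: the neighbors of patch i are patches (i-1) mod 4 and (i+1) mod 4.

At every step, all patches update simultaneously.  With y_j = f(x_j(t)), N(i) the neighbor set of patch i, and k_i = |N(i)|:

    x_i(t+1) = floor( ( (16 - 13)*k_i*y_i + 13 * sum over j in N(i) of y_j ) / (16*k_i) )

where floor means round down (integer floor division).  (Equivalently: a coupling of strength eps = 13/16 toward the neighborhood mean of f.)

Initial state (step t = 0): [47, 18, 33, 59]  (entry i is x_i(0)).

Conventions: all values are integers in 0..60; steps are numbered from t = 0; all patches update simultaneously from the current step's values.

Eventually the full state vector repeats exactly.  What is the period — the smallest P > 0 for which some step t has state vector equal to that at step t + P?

Answer: 2
Key observation: The state at step 12, [24, 24, 24, 24], reappears at step 14 — and no state repeats earlier — so the cycle the system enters has period 2.

Derivation:
t=0: [47, 18, 33, 59]
t=1: [49, 27, 49, 27]
t=2: [36, 29, 36, 29]
t=3: [29, 15, 29, 15]
t=4: [42, 35, 42, 35]
t=5: [13, 7, 13, 7]
t=6: [24, 35, 24, 35]
t=7: [21, 41, 21, 41]
t=8: [13, 46, 13, 46]
t=9: [21, 35, 21, 35]
t=10: [22, 49, 22, 49]
t=11: [32, 48, 32, 48]
t=12: [24, 24, 24, 24]
t=13: [48, 48, 48, 48]
t=14: [24, 24, 24, 24]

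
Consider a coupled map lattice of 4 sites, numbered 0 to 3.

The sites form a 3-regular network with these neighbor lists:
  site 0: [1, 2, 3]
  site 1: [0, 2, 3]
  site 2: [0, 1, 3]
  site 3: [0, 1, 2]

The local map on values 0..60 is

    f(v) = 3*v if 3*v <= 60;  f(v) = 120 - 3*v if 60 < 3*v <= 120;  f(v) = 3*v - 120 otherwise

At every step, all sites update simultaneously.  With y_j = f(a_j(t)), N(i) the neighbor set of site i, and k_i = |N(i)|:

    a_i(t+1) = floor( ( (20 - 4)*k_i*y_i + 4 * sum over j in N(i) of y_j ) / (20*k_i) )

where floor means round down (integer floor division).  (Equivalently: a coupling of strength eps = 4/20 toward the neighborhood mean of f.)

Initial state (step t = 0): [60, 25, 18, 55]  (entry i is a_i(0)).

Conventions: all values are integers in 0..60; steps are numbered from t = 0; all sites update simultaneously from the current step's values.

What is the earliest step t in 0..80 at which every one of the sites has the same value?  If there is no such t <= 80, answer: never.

Answer: 21
Key observation: Synchronization is absorbing here: once all sites are equal they stay equal, and step 21 is the first all-equal step.

Derivation:
t=0: [60, 25, 18, 55]  (not all equal)
t=1: [57, 46, 53, 46]  (not all equal)
t=2: [45, 21, 37, 21]  (not all equal)
t=3: [20, 51, 15, 51]  (not all equal)
t=4: [55, 35, 44, 35]  (not all equal)
t=5: [38, 16, 14, 16]  (not all equal)
t=6: [14, 44, 40, 44]  (not all equal)
t=7: [35, 13, 4, 13]  (not all equal)
t=8: [18, 35, 15, 35]  (not all equal)
t=9: [48, 19, 41, 19]  (not all equal)
t=10: [27, 51, 11, 51]  (not all equal)
t=11: [37, 33, 33, 33]  (not all equal)
t=12: [11, 20, 20, 20]  (not all equal)
t=13: [38, 58, 58, 58]  (not all equal)
t=14: [15, 50, 50, 50]  (not all equal)
t=15: [42, 31, 31, 31]  (not all equal)
t=16: [10, 25, 25, 25]  (not all equal)
t=17: [33, 44, 44, 44]  (not all equal)
t=18: [19, 12, 12, 12]  (not all equal)
t=19: [52, 37, 37, 37]  (not all equal)
t=20: [30, 10, 10, 10]  (not all equal)
t=21: [30, 30, 30, 30]  (all equal)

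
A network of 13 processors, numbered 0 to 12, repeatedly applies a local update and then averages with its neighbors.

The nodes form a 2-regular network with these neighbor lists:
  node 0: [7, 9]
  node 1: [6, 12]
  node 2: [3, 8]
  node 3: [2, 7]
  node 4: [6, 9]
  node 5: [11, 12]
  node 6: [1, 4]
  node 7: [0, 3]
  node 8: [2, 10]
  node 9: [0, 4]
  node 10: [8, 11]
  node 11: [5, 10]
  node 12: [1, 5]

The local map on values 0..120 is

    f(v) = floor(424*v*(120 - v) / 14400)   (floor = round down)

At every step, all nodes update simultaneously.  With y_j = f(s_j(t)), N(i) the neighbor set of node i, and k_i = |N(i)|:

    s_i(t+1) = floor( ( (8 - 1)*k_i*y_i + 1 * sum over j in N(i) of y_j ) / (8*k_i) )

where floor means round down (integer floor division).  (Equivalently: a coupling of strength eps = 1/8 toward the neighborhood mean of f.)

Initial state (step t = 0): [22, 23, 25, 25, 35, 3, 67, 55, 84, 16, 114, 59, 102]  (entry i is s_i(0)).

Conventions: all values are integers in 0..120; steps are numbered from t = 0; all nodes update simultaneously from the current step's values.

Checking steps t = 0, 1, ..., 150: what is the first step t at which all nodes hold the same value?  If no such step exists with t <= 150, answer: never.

Simulating step by step:
t=0: [22, 23, 25, 25, 35, 3, 67, 55, 84, 16, 114, 59, 102]  (not all equal)
t=1: [64, 66, 70, 71, 85, 18, 100, 100, 83, 51, 29, 93, 51]  (not all equal)
t=2: [101, 101, 102, 99, 86, 58, 62, 63, 90, 102, 77, 72, 100]  (not all equal)
t=3: [58, 59, 56, 63, 85, 101, 100, 99, 78, 56, 96, 101, 60]  (not all equal)
t=4: [102, 102, 104, 102, 86, 59, 62, 66, 94, 103, 68, 56, 102]  (not all equal)
t=5: [56, 57, 49, 56, 85, 101, 100, 97, 71, 53, 102, 104, 57]  (not all equal)
t=6: [102, 102, 102, 102, 86, 58, 62, 70, 99, 103, 56, 48, 101]  (not all equal)
t=7: [56, 57, 54, 57, 85, 101, 100, 96, 63, 53, 102, 101, 58]  (not all equal)
t=8: [102, 102, 104, 102, 86, 59, 62, 71, 101, 103, 57, 55, 101]  (not all equal)
t=9: [56, 57, 48, 56, 85, 101, 100, 96, 58, 53, 101, 105, 58]  (not all equal)
t=10: [102, 102, 101, 102, 86, 58, 62, 71, 101, 103, 58, 47, 101]  (not all equal)
t=11: [56, 57, 55, 57, 85, 101, 100, 96, 59, 53, 101, 101, 58]  (not all equal)
t=12: [102, 102, 105, 102, 86, 59, 62, 71, 101, 103, 59, 56, 101]  (not all equal)
t=13: [56, 57, 47, 56, 85, 101, 100, 96, 58, 53, 101, 105, 58]  (not all equal)
t=14: [102, 102, 101, 102, 86, 58, 62, 71, 101, 103, 58, 47, 101]  (not all equal)

Answer: never
Key observation: The state at step 10 reappears at step 14 — the system is in a cycle of period 4 from step 10 on.  No step 0..14 is synchronized, and the cycle repeats forever, so no step up to 150 (or ever) has all nodes equal.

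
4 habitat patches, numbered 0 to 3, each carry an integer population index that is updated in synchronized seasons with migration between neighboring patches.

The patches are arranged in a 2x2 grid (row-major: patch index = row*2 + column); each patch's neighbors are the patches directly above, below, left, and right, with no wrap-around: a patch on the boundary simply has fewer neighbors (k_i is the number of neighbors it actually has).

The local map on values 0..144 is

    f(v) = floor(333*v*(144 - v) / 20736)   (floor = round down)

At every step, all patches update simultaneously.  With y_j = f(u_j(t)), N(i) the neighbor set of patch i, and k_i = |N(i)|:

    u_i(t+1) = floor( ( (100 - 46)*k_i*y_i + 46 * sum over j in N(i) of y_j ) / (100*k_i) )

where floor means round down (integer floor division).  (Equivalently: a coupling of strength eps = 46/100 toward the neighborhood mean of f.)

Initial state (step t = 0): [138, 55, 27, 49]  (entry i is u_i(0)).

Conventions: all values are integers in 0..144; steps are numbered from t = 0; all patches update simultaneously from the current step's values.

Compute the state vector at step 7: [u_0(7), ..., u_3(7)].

Simulating step by step:
t=0: [138, 55, 27, 49]
t=1: [36, 62, 47, 69]
t=2: [68, 77, 72, 80]
t=3: [82, 82, 82, 82]
t=4: [81, 81, 81, 81]
t=5: [81, 81, 81, 81]
t=6: [81, 81, 81, 81]
t=7: [81, 81, 81, 81]

Answer: [81, 81, 81, 81]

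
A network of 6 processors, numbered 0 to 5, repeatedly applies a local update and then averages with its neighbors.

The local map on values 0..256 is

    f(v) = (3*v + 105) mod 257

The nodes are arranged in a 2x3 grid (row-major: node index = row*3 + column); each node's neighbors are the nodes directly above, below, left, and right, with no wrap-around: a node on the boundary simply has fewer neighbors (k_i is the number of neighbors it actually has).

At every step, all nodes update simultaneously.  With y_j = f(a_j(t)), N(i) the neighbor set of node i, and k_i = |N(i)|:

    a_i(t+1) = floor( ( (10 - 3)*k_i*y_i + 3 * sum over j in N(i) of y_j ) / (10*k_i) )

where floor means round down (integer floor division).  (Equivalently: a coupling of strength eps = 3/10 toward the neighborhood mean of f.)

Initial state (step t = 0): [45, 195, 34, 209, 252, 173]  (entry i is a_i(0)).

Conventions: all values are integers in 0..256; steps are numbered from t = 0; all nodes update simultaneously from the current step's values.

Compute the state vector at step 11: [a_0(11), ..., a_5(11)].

Answer: [223, 203, 219, 116, 50, 87]

Derivation:
t=0: [45, 195, 34, 209, 252, 173]
t=1: [227, 176, 187, 202, 113, 121]
t=2: [57, 118, 155, 168, 183, 198]
t=3: [57, 162, 97, 90, 146, 158]
t=4: [42, 72, 118, 89, 46, 70]
t=5: [188, 112, 159, 151, 193, 107]
t=6: [142, 168, 100, 79, 158, 154]
t=7: [38, 89, 125, 71, 68, 69]
t=8: [179, 129, 181, 83, 59, 79]
t=9: [139, 193, 141, 90, 59, 83]
t=10: [48, 123, 49, 87, 56, 73]
t=11: [223, 203, 219, 116, 50, 87]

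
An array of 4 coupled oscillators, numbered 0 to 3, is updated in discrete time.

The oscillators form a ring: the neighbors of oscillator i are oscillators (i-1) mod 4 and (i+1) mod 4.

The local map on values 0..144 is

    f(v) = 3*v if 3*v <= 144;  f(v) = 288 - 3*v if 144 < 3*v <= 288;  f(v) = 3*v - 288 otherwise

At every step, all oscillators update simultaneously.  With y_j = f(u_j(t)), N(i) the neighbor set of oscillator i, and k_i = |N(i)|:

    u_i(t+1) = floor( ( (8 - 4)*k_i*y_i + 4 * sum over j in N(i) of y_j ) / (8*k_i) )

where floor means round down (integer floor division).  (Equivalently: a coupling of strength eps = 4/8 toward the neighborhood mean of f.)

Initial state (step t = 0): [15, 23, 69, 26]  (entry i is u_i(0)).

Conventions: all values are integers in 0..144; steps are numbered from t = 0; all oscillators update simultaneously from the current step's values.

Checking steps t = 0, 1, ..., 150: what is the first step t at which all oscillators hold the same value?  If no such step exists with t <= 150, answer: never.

Answer: 10
Key observation: Synchronization is absorbing here: once all oscillators are equal they stay equal, and step 10 is the first all-equal step.

Derivation:
t=0: [15, 23, 69, 26]  (not all equal)
t=1: [59, 66, 77, 70]  (not all equal)
t=2: [97, 87, 70, 81]  (not all equal)
t=3: [19, 33, 57, 42]  (not all equal)
t=4: [84, 93, 114, 106]  (not all equal)
t=5: [27, 27, 36, 37]  (not all equal)
t=6: [88, 87, 102, 102]  (not all equal)
t=7: [23, 24, 20, 19]  (not all equal)
t=8: [66, 68, 62, 60]  (not all equal)
t=9: [93, 90, 99, 102]  (not all equal)
t=10: [13, 13, 13, 13]  (all equal)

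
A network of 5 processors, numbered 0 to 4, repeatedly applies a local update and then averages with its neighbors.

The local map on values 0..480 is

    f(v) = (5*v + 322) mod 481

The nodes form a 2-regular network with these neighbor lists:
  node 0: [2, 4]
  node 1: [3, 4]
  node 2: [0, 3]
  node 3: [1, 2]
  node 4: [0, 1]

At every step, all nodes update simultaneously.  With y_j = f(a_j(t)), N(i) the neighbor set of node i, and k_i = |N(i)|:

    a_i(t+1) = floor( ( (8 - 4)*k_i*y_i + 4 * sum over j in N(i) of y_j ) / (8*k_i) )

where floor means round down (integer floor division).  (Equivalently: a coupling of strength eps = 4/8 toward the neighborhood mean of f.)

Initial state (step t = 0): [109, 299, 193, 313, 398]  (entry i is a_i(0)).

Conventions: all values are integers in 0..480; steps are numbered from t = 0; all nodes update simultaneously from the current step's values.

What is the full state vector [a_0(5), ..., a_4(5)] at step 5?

Simulating step by step:
t=0: [109, 299, 193, 313, 398]
t=1: [371, 395, 370, 396, 384]
t=2: [268, 360, 281, 344, 315]
t=3: [294, 242, 226, 179, 331]
t=4: [190, 121, 155, 152, 136]
t=5: [198, 263, 175, 205, 209]

Answer: [198, 263, 175, 205, 209]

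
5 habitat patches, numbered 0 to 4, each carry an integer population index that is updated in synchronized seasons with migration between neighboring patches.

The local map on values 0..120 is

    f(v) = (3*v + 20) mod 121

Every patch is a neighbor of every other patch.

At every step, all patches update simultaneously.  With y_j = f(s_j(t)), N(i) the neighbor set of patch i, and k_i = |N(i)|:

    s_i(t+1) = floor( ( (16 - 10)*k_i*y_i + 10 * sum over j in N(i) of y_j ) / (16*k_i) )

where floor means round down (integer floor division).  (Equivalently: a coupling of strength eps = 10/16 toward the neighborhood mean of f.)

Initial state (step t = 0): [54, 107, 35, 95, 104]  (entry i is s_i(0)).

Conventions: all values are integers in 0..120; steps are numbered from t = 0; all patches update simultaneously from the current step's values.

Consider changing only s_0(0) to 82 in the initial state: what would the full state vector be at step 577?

Simulating step by step:
t=0: [82, 107, 35, 95, 104]
t=1: [49, 65, 44, 57, 63]
t=2: [61, 71, 58, 66, 70]
t=3: [91, 98, 89, 95, 97]
t=4: [58, 62, 56, 60, 61]
t=5: [76, 78, 74, 77, 78]
t=6: [7, 8, 6, 8, 8]
t=7: [41, 42, 41, 42, 42]
t=8: [23, 24, 23, 24, 24]
t=9: [90, 91, 90, 91, 91]
t=10: [49, 50, 49, 50, 50]
t=11: [47, 48, 47, 48, 48]
t=12: [41, 42, 41, 42, 42]

Answer: [41, 42, 41, 42, 42]
Key observation: The state at step 7, [41, 42, 41, 42, 42], reappears at step 12: the system is in a cycle of period 5 from step 7 on.  Therefore the state at step 577 equals the state at step 7 + ((577 - 7) mod 5) = 7, which is [41, 42, 41, 42, 42].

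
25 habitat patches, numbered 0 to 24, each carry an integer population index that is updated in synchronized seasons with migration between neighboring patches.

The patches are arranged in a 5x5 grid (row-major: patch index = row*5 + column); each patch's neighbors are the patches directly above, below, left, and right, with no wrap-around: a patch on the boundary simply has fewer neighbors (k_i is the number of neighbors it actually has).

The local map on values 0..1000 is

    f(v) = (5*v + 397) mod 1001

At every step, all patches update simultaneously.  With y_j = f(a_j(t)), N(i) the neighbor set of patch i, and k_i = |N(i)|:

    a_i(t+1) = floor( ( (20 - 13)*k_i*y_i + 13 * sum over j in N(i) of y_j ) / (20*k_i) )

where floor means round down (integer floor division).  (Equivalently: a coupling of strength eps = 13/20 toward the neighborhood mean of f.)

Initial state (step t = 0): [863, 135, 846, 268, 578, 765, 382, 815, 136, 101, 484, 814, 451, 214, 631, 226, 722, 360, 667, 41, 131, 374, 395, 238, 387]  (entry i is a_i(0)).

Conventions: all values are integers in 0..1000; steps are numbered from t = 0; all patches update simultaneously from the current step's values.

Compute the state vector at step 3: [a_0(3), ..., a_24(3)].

Answer: [710, 704, 831, 685, 606, 657, 841, 840, 875, 616, 549, 561, 560, 585, 526, 490, 440, 322, 389, 500, 560, 516, 327, 481, 566]

Derivation:
t=0: [863, 135, 846, 268, 578, 765, 382, 815, 136, 101, 484, 814, 451, 214, 631, 226, 722, 360, 667, 41, 131, 374, 395, 238, 387]
t=1: [341, 379, 494, 470, 631, 472, 305, 432, 444, 512, 546, 450, 486, 488, 618, 372, 236, 352, 555, 559, 274, 184, 356, 514, 501]
t=2: [374, 510, 647, 700, 744, 512, 687, 718, 717, 691, 401, 623, 644, 632, 598, 406, 424, 337, 407, 402, 453, 439, 372, 607, 690]
t=3: [710, 704, 831, 685, 606, 657, 841, 840, 875, 616, 549, 561, 560, 585, 526, 490, 440, 322, 389, 500, 560, 516, 327, 481, 566]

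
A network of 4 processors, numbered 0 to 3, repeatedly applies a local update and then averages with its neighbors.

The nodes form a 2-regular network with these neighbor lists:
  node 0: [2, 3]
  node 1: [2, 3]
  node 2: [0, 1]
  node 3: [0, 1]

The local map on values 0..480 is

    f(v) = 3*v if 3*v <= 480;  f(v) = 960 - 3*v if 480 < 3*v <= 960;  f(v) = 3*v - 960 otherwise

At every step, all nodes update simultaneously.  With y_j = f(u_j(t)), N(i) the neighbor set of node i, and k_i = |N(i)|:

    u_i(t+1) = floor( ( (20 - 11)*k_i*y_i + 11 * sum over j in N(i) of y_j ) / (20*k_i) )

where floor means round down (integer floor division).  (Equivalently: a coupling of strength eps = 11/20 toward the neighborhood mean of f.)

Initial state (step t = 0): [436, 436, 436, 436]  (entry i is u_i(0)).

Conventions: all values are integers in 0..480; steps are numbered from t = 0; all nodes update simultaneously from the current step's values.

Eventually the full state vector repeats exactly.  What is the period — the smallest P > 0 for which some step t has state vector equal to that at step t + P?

Simulating step by step:
t=0: [436, 436, 436, 436]
t=1: [348, 348, 348, 348]
t=2: [84, 84, 84, 84]
t=3: [252, 252, 252, 252]
t=4: [204, 204, 204, 204]
t=5: [348, 348, 348, 348]

Answer: 4
Key observation: The state at step 1, [348, 348, 348, 348], reappears at step 5 — and no state repeats earlier — so the cycle the system enters has period 4.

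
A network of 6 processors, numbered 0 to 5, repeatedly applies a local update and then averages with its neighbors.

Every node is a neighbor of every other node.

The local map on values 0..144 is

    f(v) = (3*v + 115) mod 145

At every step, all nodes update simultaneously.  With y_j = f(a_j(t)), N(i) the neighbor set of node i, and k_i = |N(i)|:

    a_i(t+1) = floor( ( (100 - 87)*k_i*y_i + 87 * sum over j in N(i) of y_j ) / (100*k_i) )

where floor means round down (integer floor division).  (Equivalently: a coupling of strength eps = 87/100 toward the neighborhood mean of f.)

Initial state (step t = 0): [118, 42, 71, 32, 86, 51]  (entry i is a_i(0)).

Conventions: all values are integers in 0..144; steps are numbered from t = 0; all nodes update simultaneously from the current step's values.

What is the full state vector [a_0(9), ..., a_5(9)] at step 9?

Answer: [61, 61, 61, 61, 61, 61]

Derivation:
t=0: [118, 42, 71, 32, 86, 51]
t=1: [75, 72, 74, 73, 72, 71]
t=2: [43, 43, 43, 43, 43, 43]
t=3: [99, 99, 99, 99, 99, 99]
t=4: [122, 122, 122, 122, 122, 122]
t=5: [46, 46, 46, 46, 46, 46]
t=6: [108, 108, 108, 108, 108, 108]
t=7: [4, 4, 4, 4, 4, 4]
t=8: [127, 127, 127, 127, 127, 127]
t=9: [61, 61, 61, 61, 61, 61]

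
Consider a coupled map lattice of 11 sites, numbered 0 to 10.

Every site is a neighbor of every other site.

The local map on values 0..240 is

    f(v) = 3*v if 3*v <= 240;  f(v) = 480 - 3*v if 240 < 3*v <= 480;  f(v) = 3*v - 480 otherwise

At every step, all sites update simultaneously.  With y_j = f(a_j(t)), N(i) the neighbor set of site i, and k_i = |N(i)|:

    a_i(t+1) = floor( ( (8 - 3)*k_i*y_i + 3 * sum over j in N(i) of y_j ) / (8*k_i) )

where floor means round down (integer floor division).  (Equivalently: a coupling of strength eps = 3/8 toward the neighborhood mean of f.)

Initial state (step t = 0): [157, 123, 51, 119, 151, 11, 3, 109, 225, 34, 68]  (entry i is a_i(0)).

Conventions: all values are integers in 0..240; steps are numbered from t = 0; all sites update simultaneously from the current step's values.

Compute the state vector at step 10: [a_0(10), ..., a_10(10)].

Simulating step by step:
t=0: [157, 123, 51, 119, 151, 11, 3, 109, 225, 34, 68]
t=1: [47, 107, 131, 114, 57, 61, 47, 131, 156, 101, 161]
t=2: [131, 142, 99, 129, 149, 156, 131, 99, 55, 152, 50]
t=3: [91, 71, 147, 94, 59, 47, 91, 147, 137, 54, 128]
t=4: [179, 183, 80, 174, 162, 140, 179, 80, 98, 153, 114]
t=5: [75, 82, 182, 66, 45, 77, 75, 182, 151, 54, 122]
t=6: [195, 200, 101, 179, 142, 198, 195, 101, 78, 158, 130]
t=7: [108, 116, 150, 79, 78, 113, 108, 150, 183, 49, 99]
t=8: [148, 134, 74, 196, 194, 139, 148, 74, 97, 143, 164]
t=9: [63, 87, 172, 105, 101, 78, 63, 172, 153, 71, 49]
t=10: [172, 189, 82, 157, 164, 198, 172, 82, 73, 186, 147]

Answer: [172, 189, 82, 157, 164, 198, 172, 82, 73, 186, 147]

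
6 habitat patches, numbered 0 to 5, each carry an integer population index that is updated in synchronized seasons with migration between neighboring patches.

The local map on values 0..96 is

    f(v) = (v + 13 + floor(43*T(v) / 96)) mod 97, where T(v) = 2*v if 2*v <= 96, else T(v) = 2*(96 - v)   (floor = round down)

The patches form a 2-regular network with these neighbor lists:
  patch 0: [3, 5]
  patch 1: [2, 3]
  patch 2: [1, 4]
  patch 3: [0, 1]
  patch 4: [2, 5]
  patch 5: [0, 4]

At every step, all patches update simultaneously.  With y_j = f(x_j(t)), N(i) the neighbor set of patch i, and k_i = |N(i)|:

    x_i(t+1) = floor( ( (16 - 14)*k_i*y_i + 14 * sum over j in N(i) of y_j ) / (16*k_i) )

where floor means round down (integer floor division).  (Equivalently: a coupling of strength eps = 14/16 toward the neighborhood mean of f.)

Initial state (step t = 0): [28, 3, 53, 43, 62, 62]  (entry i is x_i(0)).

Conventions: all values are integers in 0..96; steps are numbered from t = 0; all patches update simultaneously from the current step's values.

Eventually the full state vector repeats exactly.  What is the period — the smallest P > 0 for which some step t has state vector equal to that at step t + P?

Simulating step by step:
t=0: [28, 3, 53, 43, 62, 62]
t=1: [52, 46, 12, 48, 7, 33]
t=2: [36, 18, 17, 5, 51, 23]
t=3: [44, 35, 29, 58, 45, 45]
t=4: [15, 42, 43, 77, 29, 42]
t=5: [49, 57, 81, 59, 89, 58]
t=6: [7, 8, 9, 7, 9, 8]
t=7: [26, 28, 29, 26, 29, 28]
t=8: [63, 64, 66, 63, 66, 64]
t=9: [8, 8, 8, 8, 8, 8]
t=10: [28, 28, 28, 28, 28, 28]
t=11: [66, 66, 66, 66, 66, 66]
t=12: [8, 8, 8, 8, 8, 8]

Answer: 3
Key observation: The state at step 9, [8, 8, 8, 8, 8, 8], reappears at step 12 — and no state repeats earlier — so the cycle the system enters has period 3.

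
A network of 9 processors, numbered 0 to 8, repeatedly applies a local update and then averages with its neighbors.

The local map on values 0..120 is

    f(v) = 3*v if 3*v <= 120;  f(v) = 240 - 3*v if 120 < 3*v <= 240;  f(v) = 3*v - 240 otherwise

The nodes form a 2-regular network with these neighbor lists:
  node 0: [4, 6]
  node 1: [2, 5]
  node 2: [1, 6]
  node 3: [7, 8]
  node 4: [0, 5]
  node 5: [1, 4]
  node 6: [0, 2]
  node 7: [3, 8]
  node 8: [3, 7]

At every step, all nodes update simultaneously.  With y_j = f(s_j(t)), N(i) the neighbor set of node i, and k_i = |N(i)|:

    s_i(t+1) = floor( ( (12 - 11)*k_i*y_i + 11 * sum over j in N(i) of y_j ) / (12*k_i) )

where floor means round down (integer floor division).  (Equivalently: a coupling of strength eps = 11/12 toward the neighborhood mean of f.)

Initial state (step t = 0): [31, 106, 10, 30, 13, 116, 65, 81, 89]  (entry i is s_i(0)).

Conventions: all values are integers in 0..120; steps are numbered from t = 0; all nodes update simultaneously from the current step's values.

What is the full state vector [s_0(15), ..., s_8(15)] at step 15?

Answer: [78, 19, 66, 113, 38, 73, 29, 111, 111]

Derivation:
t=0: [31, 106, 10, 30, 13, 116, 65, 81, 89]
t=1: [46, 69, 58, 21, 95, 62, 60, 53, 44]
t=2: [56, 57, 48, 91, 75, 40, 82, 85, 75]
t=3: [15, 104, 42, 16, 89, 48, 77, 23, 23]
t=4: [20, 102, 46, 67, 66, 53, 73, 59, 59]
t=5: [33, 89, 48, 61, 68, 56, 76, 52, 52]
t=6: [30, 79, 25, 81, 81, 34, 90, 71, 71]
t=7: [22, 81, 21, 25, 88, 11, 78, 16, 16]
t=8: [19, 44, 9, 50, 47, 15, 59, 60, 60]
t=9: [79, 42, 80, 62, 55, 98, 43, 73, 73]
t=10: [85, 34, 103, 23, 32, 91, 10, 36, 36]
t=11: [59, 55, 66, 104, 30, 93, 41, 90, 90]
t=12: [100, 43, 91, 33, 54, 78, 57, 49, 49]
t=13: [72, 27, 85, 93, 36, 87, 48, 95, 95]
t=14: [95, 23, 82, 44, 29, 88, 25, 42, 42]
t=15: [78, 19, 66, 113, 38, 73, 29, 111, 111]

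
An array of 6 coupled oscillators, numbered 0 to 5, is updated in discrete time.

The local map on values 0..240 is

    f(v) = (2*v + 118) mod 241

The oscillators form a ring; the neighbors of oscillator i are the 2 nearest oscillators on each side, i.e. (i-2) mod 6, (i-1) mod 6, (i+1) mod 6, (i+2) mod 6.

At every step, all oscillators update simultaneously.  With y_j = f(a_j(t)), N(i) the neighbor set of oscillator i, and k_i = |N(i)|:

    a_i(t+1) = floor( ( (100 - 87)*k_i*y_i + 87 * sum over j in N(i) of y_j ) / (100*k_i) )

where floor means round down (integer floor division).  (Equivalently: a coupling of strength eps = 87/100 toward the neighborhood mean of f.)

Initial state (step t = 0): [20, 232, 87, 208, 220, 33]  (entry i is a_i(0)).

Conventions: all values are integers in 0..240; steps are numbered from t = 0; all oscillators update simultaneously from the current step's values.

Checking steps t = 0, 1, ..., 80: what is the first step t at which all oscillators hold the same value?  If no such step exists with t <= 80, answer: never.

Simulating step by step:
t=0: [20, 232, 87, 208, 220, 33]  (not all equal)
t=1: [109, 109, 90, 96, 106, 107]  (not all equal)
t=2: [84, 80, 83, 81, 79, 87]  (not all equal)
t=3: [41, 43, 39, 41, 43, 40]  (not all equal)
t=4: [200, 199, 201, 200, 199, 201]  (not all equal)
t=5: [36, 36, 35, 36, 36, 35]  (not all equal)
t=6: [189, 189, 189, 189, 189, 189]  (all equal)

Answer: 6
Key observation: Synchronization is absorbing here: once all oscillators are equal they stay equal, and step 6 is the first all-equal step.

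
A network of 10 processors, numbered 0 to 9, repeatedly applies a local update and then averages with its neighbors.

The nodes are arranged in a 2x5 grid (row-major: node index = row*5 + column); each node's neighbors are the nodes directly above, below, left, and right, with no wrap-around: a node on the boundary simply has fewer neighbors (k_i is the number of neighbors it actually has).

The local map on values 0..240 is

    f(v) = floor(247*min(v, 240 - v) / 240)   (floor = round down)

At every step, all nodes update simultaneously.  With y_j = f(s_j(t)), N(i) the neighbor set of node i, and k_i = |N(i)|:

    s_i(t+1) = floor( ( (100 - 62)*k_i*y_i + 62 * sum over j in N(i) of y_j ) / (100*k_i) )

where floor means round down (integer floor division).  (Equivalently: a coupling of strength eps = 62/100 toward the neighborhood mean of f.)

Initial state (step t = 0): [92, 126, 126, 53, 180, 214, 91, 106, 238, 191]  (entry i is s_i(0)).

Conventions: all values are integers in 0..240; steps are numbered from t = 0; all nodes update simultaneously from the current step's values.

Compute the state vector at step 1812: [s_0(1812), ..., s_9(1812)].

Answer: [121, 121, 121, 121, 121, 121, 121, 121, 121, 121]
Key observation: The state at step 30, [121, 121, 121, 121, 121, 121, 121, 121, 121, 121], reappears at step 32: the system is in a cycle of period 2 from step 30 on.  Therefore the state at step 1812 equals the state at step 30 + ((1812 - 30) mod 2) = 30, which is [121, 121, 121, 121, 121, 121, 121, 121, 121, 121].

Derivation:
t=0: [92, 126, 126, 53, 180, 214, 91, 106, 238, 191]
t=1: [80, 107, 102, 57, 55, 67, 87, 85, 44, 38]
t=2: [86, 98, 92, 64, 51, 78, 88, 82, 55, 46]
t=3: [89, 94, 87, 66, 54, 85, 88, 81, 61, 51]
t=4: [91, 92, 84, 68, 57, 89, 89, 81, 65, 56]
t=5: [92, 91, 83, 69, 61, 91, 89, 81, 68, 60]
t=6: [93, 91, 83, 71, 64, 92, 90, 82, 70, 63]
t=7: [94, 91, 83, 73, 67, 93, 90, 83, 73, 66]
t=8: [94, 91, 84, 75, 69, 94, 91, 84, 75, 69]
t=9: [95, 92, 85, 77, 72, 95, 92, 85, 77, 72]
t=10: [96, 93, 86, 79, 75, 96, 93, 86, 79, 75]
t=11: [97, 94, 88, 81, 78, 97, 94, 88, 81, 78]
t=12: [98, 95, 89, 83, 80, 98, 95, 89, 83, 80]
t=13: [99, 96, 91, 85, 82, 99, 96, 91, 85, 82]
t=14: [100, 97, 92, 87, 84, 100, 97, 92, 87, 84]
t=15: [101, 98, 94, 89, 86, 101, 98, 94, 89, 86]
t=16: [102, 99, 95, 91, 88, 102, 99, 95, 91, 88]
t=17: [103, 100, 97, 93, 90, 103, 100, 97, 93, 90]
t=18: [104, 102, 98, 95, 92, 104, 102, 98, 95, 92]
t=19: [106, 103, 100, 97, 94, 106, 103, 100, 97, 94]
t=20: [108, 105, 102, 99, 96, 108, 105, 102, 99, 96]
t=21: [110, 107, 104, 101, 98, 110, 107, 104, 101, 98]
t=22: [112, 110, 106, 103, 100, 112, 110, 106, 103, 100]
t=23: [114, 112, 109, 105, 103, 114, 112, 109, 105, 103]
t=24: [116, 114, 111, 108, 106, 116, 114, 111, 108, 106]
t=25: [118, 116, 114, 111, 109, 118, 116, 114, 111, 109]
t=26: [120, 119, 116, 114, 112, 120, 119, 116, 114, 112]
t=27: [122, 121, 119, 117, 115, 122, 121, 119, 117, 115]
t=28: [121, 121, 121, 120, 118, 121, 121, 121, 120, 118]
t=29: [122, 122, 122, 122, 121, 122, 122, 122, 122, 121]
t=30: [121, 121, 121, 121, 121, 121, 121, 121, 121, 121]
t=31: [122, 122, 122, 122, 122, 122, 122, 122, 122, 122]
t=32: [121, 121, 121, 121, 121, 121, 121, 121, 121, 121]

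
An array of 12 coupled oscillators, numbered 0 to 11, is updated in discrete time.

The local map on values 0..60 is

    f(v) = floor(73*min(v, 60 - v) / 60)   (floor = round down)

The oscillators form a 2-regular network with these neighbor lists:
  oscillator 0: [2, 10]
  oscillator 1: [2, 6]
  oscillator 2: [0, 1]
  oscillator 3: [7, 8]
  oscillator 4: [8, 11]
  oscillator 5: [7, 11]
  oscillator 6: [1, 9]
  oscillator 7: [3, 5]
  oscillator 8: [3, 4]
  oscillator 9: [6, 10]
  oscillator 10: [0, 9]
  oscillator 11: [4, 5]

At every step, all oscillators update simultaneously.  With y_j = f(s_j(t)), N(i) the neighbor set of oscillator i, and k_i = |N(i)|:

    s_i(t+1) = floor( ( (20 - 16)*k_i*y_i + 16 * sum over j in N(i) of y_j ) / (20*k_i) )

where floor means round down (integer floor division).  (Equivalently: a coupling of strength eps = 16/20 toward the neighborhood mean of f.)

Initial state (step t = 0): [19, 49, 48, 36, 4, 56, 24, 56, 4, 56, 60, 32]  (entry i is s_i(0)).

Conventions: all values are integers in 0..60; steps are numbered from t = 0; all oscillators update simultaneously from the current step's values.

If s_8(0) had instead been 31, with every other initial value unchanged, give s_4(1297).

Simulating step by step:
t=0: [19, 49, 48, 36, 4, 56, 24, 56, 31, 56, 60, 32]
t=1: [10, 19, 17, 21, 28, 16, 12, 14, 20, 12, 10, 10]
t=2: [15, 18, 18, 21, 21, 15, 17, 21, 28, 13, 12, 23]
t=3: [17, 20, 19, 28, 29, 24, 18, 22, 26, 16, 16, 22]
t=4: [20, 22, 22, 29, 29, 26, 21, 30, 33, 19, 19, 30]
t=5: [24, 25, 25, 34, 34, 35, 24, 33, 34, 23, 23, 33]
t=6: [28, 29, 29, 31, 31, 31, 28, 30, 31, 27, 27, 30]
t=7: [33, 34, 34, 35, 35, 35, 33, 35, 35, 32, 32, 35]
t=8: [32, 31, 31, 30, 30, 30, 32, 30, 30, 33, 33, 30]
t=9: [33, 34, 34, 36, 36, 36, 33, 36, 36, 32, 32, 36]
t=10: [32, 31, 31, 29, 29, 29, 32, 29, 29, 33, 33, 29]
t=11: [33, 34, 34, 35, 35, 35, 33, 35, 35, 32, 32, 35]

Answer: s_4(1297) = 36
Key observation: The state at step 7, [33, 34, 34, 35, 35, 35, 33, 35, 35, 32, 32, 35], reappears at step 11: the system is in a cycle of period 4 from step 7 on.  Therefore the state at step 1297 equals the state at step 7 + ((1297 - 7) mod 4) = 9, which is [33, 34, 34, 36, 36, 36, 33, 36, 36, 32, 32, 36].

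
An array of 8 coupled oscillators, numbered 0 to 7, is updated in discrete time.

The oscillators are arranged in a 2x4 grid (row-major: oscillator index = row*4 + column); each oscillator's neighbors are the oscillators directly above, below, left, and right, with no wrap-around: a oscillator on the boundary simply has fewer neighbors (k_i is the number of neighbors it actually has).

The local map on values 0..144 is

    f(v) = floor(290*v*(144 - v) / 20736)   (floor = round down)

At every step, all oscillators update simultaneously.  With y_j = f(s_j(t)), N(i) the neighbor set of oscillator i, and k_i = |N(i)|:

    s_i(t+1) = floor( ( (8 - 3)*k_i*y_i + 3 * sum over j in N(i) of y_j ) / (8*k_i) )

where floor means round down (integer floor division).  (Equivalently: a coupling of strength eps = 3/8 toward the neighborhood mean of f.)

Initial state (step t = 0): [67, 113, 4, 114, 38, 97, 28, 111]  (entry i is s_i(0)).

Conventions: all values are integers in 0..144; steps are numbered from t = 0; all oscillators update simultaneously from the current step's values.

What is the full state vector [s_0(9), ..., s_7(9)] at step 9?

Simulating step by step:
t=0: [67, 113, 4, 114, 38, 97, 28, 111]
t=1: [64, 47, 21, 40, 60, 58, 43, 49]
t=2: [69, 61, 45, 55, 70, 67, 58, 62]
t=3: [71, 69, 64, 67, 72, 71, 68, 70]
t=4: [72, 71, 71, 71, 72, 72, 71, 72]
t=5: [72, 72, 72, 72, 72, 72, 72, 72]
t=6: [72, 72, 72, 72, 72, 72, 72, 72]
t=7: [72, 72, 72, 72, 72, 72, 72, 72]
t=8: [72, 72, 72, 72, 72, 72, 72, 72]
t=9: [72, 72, 72, 72, 72, 72, 72, 72]

Answer: [72, 72, 72, 72, 72, 72, 72, 72]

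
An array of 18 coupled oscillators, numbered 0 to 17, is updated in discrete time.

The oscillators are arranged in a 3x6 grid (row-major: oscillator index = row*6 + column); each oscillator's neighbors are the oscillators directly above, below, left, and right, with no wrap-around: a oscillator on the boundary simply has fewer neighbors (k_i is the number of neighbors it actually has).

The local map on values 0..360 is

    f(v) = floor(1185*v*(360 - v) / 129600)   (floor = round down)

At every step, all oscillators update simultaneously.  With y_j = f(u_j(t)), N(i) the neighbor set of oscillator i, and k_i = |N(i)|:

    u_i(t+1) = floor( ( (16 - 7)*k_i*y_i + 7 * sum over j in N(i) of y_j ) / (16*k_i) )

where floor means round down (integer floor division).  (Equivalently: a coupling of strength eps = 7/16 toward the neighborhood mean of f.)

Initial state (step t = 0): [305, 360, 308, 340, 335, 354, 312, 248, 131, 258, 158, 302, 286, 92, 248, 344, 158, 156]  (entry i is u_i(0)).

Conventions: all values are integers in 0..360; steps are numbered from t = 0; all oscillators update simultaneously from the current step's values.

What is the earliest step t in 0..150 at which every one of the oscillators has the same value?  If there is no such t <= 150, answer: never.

Answer: never
Key observation: The state at step 18 reappears at step 22 — the system is in a cycle of period 4 from step 18 on.  No step 0..22 is synchronized, and the cycle repeats forever, so no step up to 150 (or ever) has all oscillators equal.

Derivation:
t=0: [305, 360, 308, 340, 335, 354, 312, 248, 131, 258, 158, 302, 286, 92, 248, 344, 158, 156]  (not all equal)
t=1: [115, 80, 131, 102, 97, 62, 163, 211, 251, 209, 247, 177, 187, 228, 222, 142, 255, 261]  (not all equal)
t=2: [253, 234, 255, 250, 227, 210, 287, 273, 264, 274, 259, 262, 290, 280, 275, 277, 250, 250]  (not all equal)
t=3: [239, 254, 246, 248, 268, 273, 202, 219, 227, 222, 241, 245, 190, 204, 213, 217, 243, 247]  (not all equal)
t=4: [265, 255, 257, 253, 233, 227, 286, 279, 276, 274, 259, 251, 293, 288, 284, 279, 262, 256]  (not all equal)
t=5: [224, 236, 238, 244, 263, 269, 198, 207, 212, 219, 240, 251, 184, 191, 199, 210, 231, 242]  (not all equal)
t=6: [278, 271, 267, 258, 239, 231, 290, 287, 284, 278, 261, 249, 295, 293, 290, 285, 271, 261]  (not all equal)
t=7: [205, 215, 223, 236, 257, 265, 187, 192, 199, 211, 236, 250, 178, 181, 187, 199, 221, 236]  (not all equal)
t=8: [290, 286, 280, 268, 247, 237, 294, 293, 290, 283, 266, 252, 295, 295, 294, 289, 277, 266]  (not all equal)
t=9: [185, 191, 202, 222, 248, 259, 178, 180, 187, 202, 228, 244, 175, 175, 179, 190, 211, 228]  (not all equal)
t=10: [295, 294, 290, 279, 258, 246, 296, 295, 294, 288, 273, 260, 296, 296, 295, 293, 284, 273]  (not all equal)
t=11: [175, 177, 185, 205, 234, 248, 173, 175, 178, 191, 216, 233, 173, 173, 175, 182, 200, 217]  (not all equal)
t=12: [295, 296, 295, 288, 271, 260, 295, 295, 295, 293, 282, 271, 295, 295, 295, 295, 290, 282]  (not all equal)
t=13: [174, 173, 176, 190, 215, 229, 175, 174, 175, 181, 201, 216, 175, 175, 175, 177, 188, 201]  (not all equal)
t=14: [295, 295, 295, 293, 285, 278, 295, 295, 295, 295, 291, 284, 296, 295, 296, 295, 294, 290]  (not all equal)
t=15: [175, 175, 175, 180, 192, 202, 174, 175, 174, 176, 184, 194, 173, 174, 173, 175, 178, 185]  (not all equal)
t=16: [295, 296, 295, 295, 294, 292, 295, 295, 295, 295, 295, 294, 295, 295, 295, 295, 296, 295]  (not all equal)
t=17: [174, 173, 174, 175, 177, 179, 175, 174, 175, 175, 175, 177, 175, 175, 175, 174, 173, 175]  (not all equal)
t=18: [295, 295, 295, 295, 296, 296, 295, 295, 295, 295, 295, 296, 296, 295, 295, 295, 295, 295]  (not all equal)
t=19: [175, 175, 175, 174, 173, 173, 174, 175, 175, 175, 174, 173, 173, 174, 175, 175, 175, 174]  (not all equal)
t=20: [295, 296, 295, 295, 295, 295, 295, 295, 296, 295, 295, 295, 295, 295, 295, 296, 295, 295]  (not all equal)
t=21: [174, 173, 174, 175, 175, 175, 175, 174, 173, 174, 175, 175, 175, 175, 174, 173, 174, 175]  (not all equal)
t=22: [295, 295, 295, 295, 296, 296, 295, 295, 295, 295, 295, 296, 296, 295, 295, 295, 295, 295]  (not all equal)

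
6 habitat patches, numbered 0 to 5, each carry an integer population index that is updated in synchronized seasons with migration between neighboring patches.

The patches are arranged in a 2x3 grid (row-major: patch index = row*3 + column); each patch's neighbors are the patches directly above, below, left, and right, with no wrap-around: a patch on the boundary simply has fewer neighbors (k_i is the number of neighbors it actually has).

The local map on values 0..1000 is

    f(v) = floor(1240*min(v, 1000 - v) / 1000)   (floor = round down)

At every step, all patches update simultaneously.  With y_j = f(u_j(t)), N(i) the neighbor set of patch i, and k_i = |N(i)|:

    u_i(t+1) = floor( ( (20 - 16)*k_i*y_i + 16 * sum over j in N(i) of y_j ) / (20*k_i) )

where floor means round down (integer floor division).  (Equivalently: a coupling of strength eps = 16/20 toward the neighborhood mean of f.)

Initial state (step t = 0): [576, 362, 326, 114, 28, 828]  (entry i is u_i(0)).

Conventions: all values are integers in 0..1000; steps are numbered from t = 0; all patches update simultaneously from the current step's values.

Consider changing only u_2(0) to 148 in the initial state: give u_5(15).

Answer: u_5(15) = 602
Key observation: This trace re-runs the system from the modified initial state.

Derivation:
t=0: [576, 362, 148, 114, 28, 828]
t=1: [340, 287, 301, 251, 220, 129]
t=2: [350, 355, 280, 339, 274, 289]
t=3: [430, 386, 388, 393, 392, 346]
t=4: [492, 495, 459, 505, 468, 472]
t=5: [612, 591, 593, 598, 598, 576]
t=6: [498, 496, 513, 491, 507, 505]
t=7: [612, 611, 611, 612, 611, 608]
t=8: [481, 481, 483, 481, 482, 482]
t=9: [596, 596, 596, 596, 596, 597]
t=10: [500, 500, 499, 500, 499, 499]
t=11: [620, 618, 618, 619, 619, 618]
t=12: [472, 472, 473, 471, 472, 472]
t=13: [584, 585, 585, 584, 584, 585]
t=14: [514, 514, 514, 515, 514, 514]
t=15: [601, 602, 602, 601, 601, 602]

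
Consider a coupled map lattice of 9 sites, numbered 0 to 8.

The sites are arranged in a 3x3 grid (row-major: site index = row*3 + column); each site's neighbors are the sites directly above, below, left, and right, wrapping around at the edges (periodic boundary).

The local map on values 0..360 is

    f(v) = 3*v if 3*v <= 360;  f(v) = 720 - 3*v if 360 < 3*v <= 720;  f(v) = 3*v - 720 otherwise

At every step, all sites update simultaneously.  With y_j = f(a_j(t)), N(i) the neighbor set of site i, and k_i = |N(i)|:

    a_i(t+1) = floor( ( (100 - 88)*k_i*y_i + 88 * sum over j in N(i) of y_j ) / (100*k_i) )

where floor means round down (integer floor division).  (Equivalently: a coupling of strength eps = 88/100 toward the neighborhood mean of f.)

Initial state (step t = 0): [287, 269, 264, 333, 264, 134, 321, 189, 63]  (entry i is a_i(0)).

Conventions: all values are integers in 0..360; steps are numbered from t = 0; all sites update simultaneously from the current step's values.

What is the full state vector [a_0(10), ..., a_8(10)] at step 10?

Answer: [222, 197, 205, 226, 218, 228, 223, 230, 212]

Derivation:
t=0: [287, 269, 264, 333, 264, 134, 321, 189, 63]
t=1: [166, 106, 170, 203, 192, 172, 196, 148, 195]
t=2: [196, 225, 218, 167, 217, 156, 179, 193, 197]
t=3: [128, 95, 130, 166, 152, 136, 158, 110, 156]
t=4: [278, 311, 300, 281, 284, 272, 280, 269, 298]
t=5: [153, 138, 152, 116, 130, 145, 123, 151, 127]
t=6: [310, 283, 293, 311, 304, 316, 309, 323, 297]
t=7: [180, 193, 181, 209, 203, 189, 210, 183, 205]
t=8: [131, 157, 148, 128, 136, 125, 131, 118, 142]
t=9: [300, 309, 300, 328, 319, 309, 327, 302, 321]
t=10: [222, 197, 205, 226, 218, 228, 223, 230, 212]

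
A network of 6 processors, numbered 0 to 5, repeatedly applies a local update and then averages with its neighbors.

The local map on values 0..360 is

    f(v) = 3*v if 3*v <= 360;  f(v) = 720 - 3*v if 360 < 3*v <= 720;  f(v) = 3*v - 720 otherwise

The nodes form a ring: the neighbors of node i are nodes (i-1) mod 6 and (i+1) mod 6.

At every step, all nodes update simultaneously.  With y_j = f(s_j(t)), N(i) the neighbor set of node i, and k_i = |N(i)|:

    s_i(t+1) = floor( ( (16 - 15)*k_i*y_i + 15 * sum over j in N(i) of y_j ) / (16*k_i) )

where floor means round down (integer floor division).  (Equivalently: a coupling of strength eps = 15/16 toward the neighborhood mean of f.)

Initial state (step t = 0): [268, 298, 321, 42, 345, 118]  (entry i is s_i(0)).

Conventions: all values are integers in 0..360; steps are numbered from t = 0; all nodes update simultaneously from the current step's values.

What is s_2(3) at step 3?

Simulating step by step:
t=0: [268, 298, 321, 42, 345, 118]
t=1: [252, 164, 155, 269, 244, 209]
t=2: [152, 150, 163, 130, 85, 28]
t=3: [182, 248, 295, 248, 210, 248]

Answer: s_2(3) = 295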